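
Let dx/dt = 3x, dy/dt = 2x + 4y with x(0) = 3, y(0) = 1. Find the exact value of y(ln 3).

A = [[3,0],[2,4]]; eigenvalues λ = 3, 4.
Eigenvectors: (-1,2) for λ=3, (0,-1) for λ=4.
From the initial condition, c_1 = -3, c_2 = -7.
y(ln 3) = (-3)(3^3)(2) + (-7)(3^4)(-1) = 405.

405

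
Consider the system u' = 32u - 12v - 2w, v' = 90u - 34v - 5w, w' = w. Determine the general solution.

Coefficient matrix A = [[32, -12, -2], [90, -34, -5], [0, 0, 1]].
det(A - λI) = 0 gives eigenvalues λ = -4, 1, 2.
For λ=-4: eigenvector (-1,-3,0).
For λ=1: eigenvector (2,5,1).
For λ=2: eigenvector (2,5,0).
General solution: C_1e^(-4t)(-1,-3,0) + C_2e^(t)(2,5,1) + C_3e^(2t)(2,5,0).

u(t) = -C_1e^(-4t) + 2C_2e^(t) + 2C_3e^(2t), v(t) = -3C_1e^(-4t) + 5C_2e^(t) + 5C_3e^(2t), w(t) = C_2e^(t)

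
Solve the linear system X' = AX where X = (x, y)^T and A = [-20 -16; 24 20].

x(t) = 2c_1e^(4t) - c_2e^(-4t), y(t) = -3c_1e^(4t) + c_2e^(-4t)

Coefficient matrix A = [[-20, -16], [24, 20]].
Characteristic polynomial det(A - λI) = λ^2 - 16 = 0.
Eigenvalues λ = 4, -4.
For λ=4: (A-λI) row 1 is [-24, -16], so an eigenvector is (2, -3).
For λ=-4: (A-λI) row 1 is [-16, -16], so an eigenvector is (-1, 1).
General solution: c_1e^(4t)(2,-3) + c_2e^(-4t)(-1,1).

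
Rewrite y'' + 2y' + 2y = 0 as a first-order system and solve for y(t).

y(t) = c_1e^(-t)cos(t) + c_2e^(-t)sin(t)

Let x_1 = y, x_2 = y'. Then x_1' = x_2 and x_2' = -2x_1 - 2x_2.
A = [[0,1],[-2,-2]]; det(A-λI) = λ^2 + 2λ + 2.
Eigenvalues λ = -1 ± i.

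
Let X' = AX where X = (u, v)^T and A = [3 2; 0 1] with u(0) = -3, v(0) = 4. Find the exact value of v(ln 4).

16

A = [[3,2],[0,1]]; eigenvalues λ = 3, 1.
Eigenvectors: (-1,0) for λ=3, (1,-1) for λ=1.
From the initial condition, c_1 = -1, c_2 = -4.
v(ln 4) = (-1)(4^3)(0) + (-4)(4^1)(-1) = 16.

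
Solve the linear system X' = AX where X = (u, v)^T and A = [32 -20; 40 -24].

u(t) = c_1e^(4t)sin(4t) - 2c_1e^(4t)cos(4t) - 2c_2e^(4t)sin(4t) - c_2e^(4t)cos(4t), v(t) = c_1e^(4t)sin(4t) - 3c_1e^(4t)cos(4t) - 3c_2e^(4t)sin(4t) - c_2e^(4t)cos(4t)

Coefficient matrix A = [[32, -20], [40, -24]].
Characteristic polynomial det(A - λI) = λ^2 - 8λ + 32 = 0.
Eigenvalues λ = 4 ± 4i (complex conjugate pair).
For λ=4+4i: an eigenvector is (-2,-3) - i(1,1) = (-2 - i, -3 - i).
A real fundamental pair from Re and Im of e^((4+4i)t)v: X_1 = e^(4t)(cos(4t)·(-2,-3) + sin(4t)·(1,1)), X_2 = e^(4t)(sin(4t)·(-2,-3) - cos(4t)·(1,1)).
General solution: c_1X_1 + c_2X_2.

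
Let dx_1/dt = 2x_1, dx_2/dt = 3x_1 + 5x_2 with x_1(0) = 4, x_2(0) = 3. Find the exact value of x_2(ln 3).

A = [[2,0],[3,5]]; eigenvalues λ = 2, 5.
Eigenvectors: (1,-1) for λ=2, (0,1) for λ=5.
From the initial condition, c_1 = 4, c_2 = 7.
x_2(ln 3) = (4)(3^2)(-1) + (7)(3^5)(1) = 1665.

1665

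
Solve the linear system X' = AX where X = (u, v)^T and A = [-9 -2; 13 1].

u(t) = C_1e^(-4t)sin(t) + C_1e^(-4t)cos(t) + C_2e^(-4t)sin(t) - C_2e^(-4t)cos(t), v(t) = -2C_1e^(-4t)sin(t) - 3C_1e^(-4t)cos(t) - 3C_2e^(-4t)sin(t) + 2C_2e^(-4t)cos(t)

Coefficient matrix A = [[-9, -2], [13, 1]].
Characteristic polynomial det(A - λI) = λ^2 + 8λ + 17 = 0.
Eigenvalues λ = -4 ± i (complex conjugate pair).
For λ=-4+i: an eigenvector is (1,-3) - i(1,-2) = (1 - i, -3 + 2i).
A real fundamental pair from Re and Im of e^((-4+i)t)v: X_1 = e^(-4t)(cos(t)·(1,-3) + sin(t)·(1,-2)), X_2 = e^(-4t)(sin(t)·(1,-3) - cos(t)·(1,-2)).
General solution: C_1X_1 + C_2X_2.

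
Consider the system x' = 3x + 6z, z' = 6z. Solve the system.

Coefficient matrix A = [[3, 6], [0, 6]].
Characteristic polynomial det(A - λI) = λ^2 - 9λ + 18 = 0.
Eigenvalues λ = 6, 3.
For λ=6: (A-λI) row 1 is [-3, 6], so an eigenvector is (2, 1).
For λ=3: (A-λI) row 1 is [0, 6], so an eigenvector is (-1, 0).
General solution: K_1e^(6t)(2,1) + K_2e^(3t)(-1,0).

x(t) = 2K_1e^(6t) - K_2e^(3t), z(t) = K_1e^(6t)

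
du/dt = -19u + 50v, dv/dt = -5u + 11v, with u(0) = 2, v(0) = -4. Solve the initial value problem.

u(t) = -46e^(-4t)sin(5t) + 2e^(-4t)cos(5t), v(t) = -14e^(-4t)sin(5t) - 4e^(-4t)cos(5t)

Coefficient matrix A = [[-19, 50], [-5, 11]].
Characteristic polynomial det(A - λI) = λ^2 + 8λ + 41 = 0.
Eigenvalues λ = -4 ± 5i (complex conjugate pair).
For λ=-4+5i: an eigenvector is (3,1) - i(1,0) = (3 - i, 1).
A real fundamental pair from Re and Im of e^((-4+5i)t)v: X_1 = e^(-4t)(cos(5t)·(3,1) + sin(5t)·(1,0)), X_2 = e^(-4t)(sin(5t)·(3,1) - cos(5t)·(1,0)).
General solution: K_1X_1 + K_2X_2.
Applying u(0)=2, v(0)=-4 gives K_1=-4, K_2=-14.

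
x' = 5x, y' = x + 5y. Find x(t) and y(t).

Coefficient matrix A = [[5, 0], [1, 5]].
Characteristic polynomial det(A - λI) = λ^2 - 10λ + 25 = 0.
Single eigenvalue λ = 5 with algebraic multiplicity 2.
Eigenvector v = (0,-1); generalized eigenvector w with (A-λI)w=v is (-1,-3).
General solution: e^(5t)[K_1·v + K_2·(t·v + w)].

x(t) = -K_2e^(5t), y(t) = -K_1e^(5t) - K_2te^(5t) - 3K_2e^(5t)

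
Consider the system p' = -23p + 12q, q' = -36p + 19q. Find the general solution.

Coefficient matrix A = [[-23, 12], [-36, 19]].
Characteristic polynomial det(A - λI) = λ^2 + 4λ - 5 = 0.
Eigenvalues λ = 1, -5.
For λ=1: (A-λI) row 1 is [-24, 12], so an eigenvector is (-1, -2).
For λ=-5: (A-λI) row 1 is [-18, 12], so an eigenvector is (-2, -3).
General solution: C_1e^(t)(-1,-2) + C_2e^(-5t)(-2,-3).

p(t) = -C_1e^(t) - 2C_2e^(-5t), q(t) = -2C_1e^(t) - 3C_2e^(-5t)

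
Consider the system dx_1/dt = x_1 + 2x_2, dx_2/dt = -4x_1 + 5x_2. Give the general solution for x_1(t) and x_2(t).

Coefficient matrix A = [[1, 2], [-4, 5]].
Characteristic polynomial det(A - λI) = λ^2 - 6λ + 13 = 0.
Eigenvalues λ = 3 ± 2i (complex conjugate pair).
For λ=3+2i: an eigenvector is (-1,-1) - i(0,1) = (-1, -1 - i).
A real fundamental pair from Re and Im of e^((3+2i)t)v: X_1 = e^(3t)(cos(2t)·(-1,-1) + sin(2t)·(0,1)), X_2 = e^(3t)(sin(2t)·(-1,-1) - cos(2t)·(0,1)).
General solution: c_1X_1 + c_2X_2.

x_1(t) = -c_1e^(3t)cos(2t) - c_2e^(3t)sin(2t), x_2(t) = c_1e^(3t)sin(2t) - c_1e^(3t)cos(2t) - c_2e^(3t)sin(2t) - c_2e^(3t)cos(2t)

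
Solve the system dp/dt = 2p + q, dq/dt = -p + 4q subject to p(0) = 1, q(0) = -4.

p(t) = -5te^(3t) + e^(3t), q(t) = -5te^(3t) - 4e^(3t)

Coefficient matrix A = [[2, 1], [-1, 4]].
Characteristic polynomial det(A - λI) = λ^2 - 6λ + 9 = 0.
Single eigenvalue λ = 3 with algebraic multiplicity 2.
Eigenvector v = (-1,-1); generalized eigenvector w with (A-λI)w=v is (-2,-3).
General solution: e^(3t)[K_1·v + K_2·(t·v + w)].
Applying p(0)=1, q(0)=-4 gives K_1=-11, K_2=5.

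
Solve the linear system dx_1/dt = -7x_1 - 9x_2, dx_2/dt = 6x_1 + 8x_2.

x_1(t) = -3c_1e^(-t) + c_2e^(2t), x_2(t) = 2c_1e^(-t) - c_2e^(2t)

Coefficient matrix A = [[-7, -9], [6, 8]].
Characteristic polynomial det(A - λI) = λ^2 - λ - 2 = 0.
Eigenvalues λ = -1, 2.
For λ=-1: (A-λI) row 1 is [-6, -9], so an eigenvector is (-3, 2).
For λ=2: (A-λI) row 1 is [-9, -9], so an eigenvector is (1, -1).
General solution: c_1e^(-t)(-3,2) + c_2e^(2t)(1,-1).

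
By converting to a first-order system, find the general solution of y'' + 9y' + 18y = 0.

Let x_1 = y, x_2 = y'. Then x_1' = x_2 and x_2' = -18x_1 - 9x_2.
A = [[0,1],[-18,-9]]; det(A-λI) = λ^2 + 9λ + 18.
Eigenvalues λ = -6, -3 with eigenvectors (1,-6), (1,-3).

y(t) = C_1e^(-6t) + C_2e^(-3t)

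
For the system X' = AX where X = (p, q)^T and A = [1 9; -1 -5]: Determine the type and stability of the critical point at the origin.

stable improper node

A = [[1,9],[-1,-5]]; det(A-λI) = λ^2 + 4λ + 4.
repeated λ = -2 with a single eigenvector.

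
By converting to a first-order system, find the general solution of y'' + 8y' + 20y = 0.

y(t) = K_1e^(-4t)cos(2t) + K_2e^(-4t)sin(2t)

Let x_1 = y, x_2 = y'. Then x_1' = x_2 and x_2' = -20x_1 - 8x_2.
A = [[0,1],[-20,-8]]; det(A-λI) = λ^2 + 8λ + 20.
Eigenvalues λ = -4 ± 2i.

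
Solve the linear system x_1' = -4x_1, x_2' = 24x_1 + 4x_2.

Coefficient matrix A = [[-4, 0], [24, 4]].
Characteristic polynomial det(A - λI) = λ^2 - 16 = 0.
Eigenvalues λ = -4, 4.
For λ=-4: (A-λI) row 2 is [24, 8], so an eigenvector is (1, -3).
For λ=4: (A-λI) row 1 is [-8, 0], so an eigenvector is (0, 1).
General solution: C_1e^(-4t)(1,-3) + C_2e^(4t)(0,1).

x_1(t) = C_1e^(-4t), x_2(t) = -3C_1e^(-4t) + C_2e^(4t)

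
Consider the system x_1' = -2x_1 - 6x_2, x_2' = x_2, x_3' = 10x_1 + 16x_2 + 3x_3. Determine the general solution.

Coefficient matrix A = [[-2, -6, 0], [0, 1, 0], [10, 16, 3]].
det(A - λI) = 0 gives eigenvalues λ = -2, 3, 1.
For λ=-2: eigenvector (1,0,-2).
For λ=3: eigenvector (0,0,1).
For λ=1: eigenvector (-2,1,2).
General solution: C_1e^(-2t)(1,0,-2) + C_2e^(3t)(0,0,1) + C_3e^(t)(-2,1,2).

x_1(t) = C_1e^(-2t) - 2C_3e^(t), x_2(t) = C_3e^(t), x_3(t) = -2C_1e^(-2t) + C_2e^(3t) + 2C_3e^(t)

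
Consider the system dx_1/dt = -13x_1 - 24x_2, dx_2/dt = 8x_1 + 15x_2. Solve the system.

Coefficient matrix A = [[-13, -24], [8, 15]].
Characteristic polynomial det(A - λI) = λ^2 - 2λ - 3 = 0.
Eigenvalues λ = -1, 3.
For λ=-1: (A-λI) row 1 is [-12, -24], so an eigenvector is (-2, 1).
For λ=3: (A-λI) row 1 is [-16, -24], so an eigenvector is (-3, 2).
General solution: c_1e^(-t)(-2,1) + c_2e^(3t)(-3,2).

x_1(t) = -2c_1e^(-t) - 3c_2e^(3t), x_2(t) = c_1e^(-t) + 2c_2e^(3t)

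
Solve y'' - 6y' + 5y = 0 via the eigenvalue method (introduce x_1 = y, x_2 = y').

Let x_1 = y, x_2 = y'. Then x_1' = x_2 and x_2' = -5x_1 + 6x_2.
A = [[0,1],[-5,6]]; det(A-λI) = λ^2 - 6λ + 5.
Eigenvalues λ = 5, 1 with eigenvectors (1,5), (1,1).

y(t) = K_1e^(5t) + K_2e^(t)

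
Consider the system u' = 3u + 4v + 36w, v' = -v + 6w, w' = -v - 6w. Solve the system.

Coefficient matrix A = [[3, 4, 36], [0, -1, 6], [0, -1, -6]].
det(A - λI) = 0 gives eigenvalues λ = 3, -3, -4.
For λ=3: eigenvector (1,0,0).
For λ=-3: eigenvector (4,3,-1).
For λ=-4: eigenvector (-4,-2,1).
General solution: K_1e^(3t)(1,0,0) + K_2e^(-3t)(4,3,-1) + K_3e^(-4t)(-4,-2,1).

u(t) = K_1e^(3t) + 4K_2e^(-3t) - 4K_3e^(-4t), v(t) = 3K_2e^(-3t) - 2K_3e^(-4t), w(t) = -K_2e^(-3t) + K_3e^(-4t)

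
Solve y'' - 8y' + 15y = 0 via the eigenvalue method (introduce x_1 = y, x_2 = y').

Let x_1 = y, x_2 = y'. Then x_1' = x_2 and x_2' = -15x_1 + 8x_2.
A = [[0,1],[-15,8]]; det(A-λI) = λ^2 - 8λ + 15.
Eigenvalues λ = 5, 3 with eigenvectors (1,5), (1,3).

y(t) = K_1e^(5t) + K_2e^(3t)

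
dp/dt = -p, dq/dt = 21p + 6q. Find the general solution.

Coefficient matrix A = [[-1, 0], [21, 6]].
Characteristic polynomial det(A - λI) = λ^2 - 5λ - 6 = 0.
Eigenvalues λ = -1, 6.
For λ=-1: (A-λI) row 2 is [21, 7], so an eigenvector is (-1, 3).
For λ=6: (A-λI) row 1 is [-7, 0], so an eigenvector is (0, 1).
General solution: K_1e^(-t)(-1,3) + K_2e^(6t)(0,1).

p(t) = -K_1e^(-t), q(t) = 3K_1e^(-t) + K_2e^(6t)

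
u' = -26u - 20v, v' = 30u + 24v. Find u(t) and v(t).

u(t) = 2c_1e^(4t) + c_2e^(-6t), v(t) = -3c_1e^(4t) - c_2e^(-6t)

Coefficient matrix A = [[-26, -20], [30, 24]].
Characteristic polynomial det(A - λI) = λ^2 + 2λ - 24 = 0.
Eigenvalues λ = 4, -6.
For λ=4: (A-λI) row 1 is [-30, -20], so an eigenvector is (2, -3).
For λ=-6: (A-λI) row 1 is [-20, -20], so an eigenvector is (1, -1).
General solution: c_1e^(4t)(2,-3) + c_2e^(-6t)(1,-1).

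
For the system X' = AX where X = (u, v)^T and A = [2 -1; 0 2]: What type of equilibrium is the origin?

unstable improper node

A = [[2,-1],[0,2]]; det(A-λI) = λ^2 - 4λ + 4.
repeated λ = 2 with a single eigenvector.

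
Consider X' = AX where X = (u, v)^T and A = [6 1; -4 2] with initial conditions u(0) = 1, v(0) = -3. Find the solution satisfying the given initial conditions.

u(t) = -te^(4t) + e^(4t), v(t) = 2te^(4t) - 3e^(4t)

Coefficient matrix A = [[6, 1], [-4, 2]].
Characteristic polynomial det(A - λI) = λ^2 - 8λ + 16 = 0.
Single eigenvalue λ = 4 with algebraic multiplicity 2.
Eigenvector v = (-1,2); generalized eigenvector w with (A-λI)w=v is (-2,3).
General solution: e^(4t)[c_1·v + c_2·(t·v + w)].
Applying u(0)=1, v(0)=-3 gives c_1=-3, c_2=1.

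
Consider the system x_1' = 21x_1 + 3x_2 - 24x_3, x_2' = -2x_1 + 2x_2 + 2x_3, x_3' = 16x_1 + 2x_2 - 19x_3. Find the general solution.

Coefficient matrix A = [[21, 3, -24], [-2, 2, 2], [16, 2, -19]].
det(A - λI) = 0 gives eigenvalues λ = 3, 4, -3.
For λ=3: eigenvector (3,-2,2).
For λ=4: eigenvector (3,-1,2).
For λ=-3: eigenvector (1,0,1).
General solution: C_1e^(3t)(3,-2,2) + C_2e^(4t)(3,-1,2) + C_3e^(-3t)(1,0,1).

x_1(t) = 3C_1e^(3t) + 3C_2e^(4t) + C_3e^(-3t), x_2(t) = -2C_1e^(3t) - C_2e^(4t), x_3(t) = 2C_1e^(3t) + 2C_2e^(4t) + C_3e^(-3t)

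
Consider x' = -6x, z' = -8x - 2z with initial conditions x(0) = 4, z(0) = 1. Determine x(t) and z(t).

Coefficient matrix A = [[-6, 0], [-8, -2]].
Characteristic polynomial det(A - λI) = λ^2 + 8λ + 12 = 0.
Eigenvalues λ = -2, -6.
For λ=-2: (A-λI) row 1 is [-4, 0], so an eigenvector is (0, -1).
For λ=-6: (A-λI) row 2 is [-8, 4], so an eigenvector is (1, 2).
General solution: K_1e^(-2t)(0,-1) + K_2e^(-6t)(1,2).
Applying x(0)=4, z(0)=1 gives K_1=7, K_2=4.

x(t) = 4e^(-6t), z(t) = -7e^(-2t) + 8e^(-6t)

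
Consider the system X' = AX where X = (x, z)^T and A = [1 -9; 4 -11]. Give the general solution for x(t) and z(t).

Coefficient matrix A = [[1, -9], [4, -11]].
Characteristic polynomial det(A - λI) = λ^2 + 10λ + 25 = 0.
Single eigenvalue λ = -5 with algebraic multiplicity 2.
Eigenvector v = (-3,-2); generalized eigenvector w with (A-λI)w=v is (1,1).
General solution: e^(-5t)[c_1·v + c_2·(t·v + w)].

x(t) = -3c_1e^(-5t) - 3c_2te^(-5t) + c_2e^(-5t), z(t) = -2c_1e^(-5t) - 2c_2te^(-5t) + c_2e^(-5t)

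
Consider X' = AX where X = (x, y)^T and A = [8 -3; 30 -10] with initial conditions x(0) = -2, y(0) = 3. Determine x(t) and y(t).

x(t) = -9e^(-t)sin(3t) - 2e^(-t)cos(3t), y(t) = -29e^(-t)sin(3t) + 3e^(-t)cos(3t)

Coefficient matrix A = [[8, -3], [30, -10]].
Characteristic polynomial det(A - λI) = λ^2 + 2λ + 10 = 0.
Eigenvalues λ = -1 ± 3i (complex conjugate pair).
For λ=-1+3i: an eigenvector is (0,1) - i(-1,-3) = (0 + i, 1 + 3i).
A real fundamental pair from Re and Im of e^((-1+3i)t)v: X_1 = e^(-t)(cos(3t)·(0,1) + sin(3t)·(-1,-3)), X_2 = e^(-t)(sin(3t)·(0,1) - cos(3t)·(-1,-3)).
General solution: C_1X_1 + C_2X_2.
Applying x(0)=-2, y(0)=3 gives C_1=9, C_2=-2.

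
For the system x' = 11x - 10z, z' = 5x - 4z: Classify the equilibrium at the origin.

A = [[11,-10],[5,-4]]; det(A-λI) = λ^2 - 7λ + 6.
λ = 1, 6: both positive.

unstable node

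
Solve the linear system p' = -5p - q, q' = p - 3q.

Coefficient matrix A = [[-5, -1], [1, -3]].
Characteristic polynomial det(A - λI) = λ^2 + 8λ + 16 = 0.
Single eigenvalue λ = -4 with algebraic multiplicity 2.
Eigenvector v = (-1,1); generalized eigenvector w with (A-λI)w=v is (2,-1).
General solution: e^(-4t)[C_1·v + C_2·(t·v + w)].

p(t) = -C_1e^(-4t) - C_2te^(-4t) + 2C_2e^(-4t), q(t) = C_1e^(-4t) + C_2te^(-4t) - C_2e^(-4t)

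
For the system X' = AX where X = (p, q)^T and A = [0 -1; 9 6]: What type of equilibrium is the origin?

unstable improper node

A = [[0,-1],[9,6]]; det(A-λI) = λ^2 - 6λ + 9.
repeated λ = 3 with a single eigenvector.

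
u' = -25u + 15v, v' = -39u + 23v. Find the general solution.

u(t) = c_1e^(-t)sin(3t) - 2c_1e^(-t)cos(3t) - 2c_2e^(-t)sin(3t) - c_2e^(-t)cos(3t), v(t) = 2c_1e^(-t)sin(3t) - 3c_1e^(-t)cos(3t) - 3c_2e^(-t)sin(3t) - 2c_2e^(-t)cos(3t)

Coefficient matrix A = [[-25, 15], [-39, 23]].
Characteristic polynomial det(A - λI) = λ^2 + 2λ + 10 = 0.
Eigenvalues λ = -1 ± 3i (complex conjugate pair).
For λ=-1+3i: an eigenvector is (-2,-3) - i(1,2) = (-2 - i, -3 - 2i).
A real fundamental pair from Re and Im of e^((-1+3i)t)v: X_1 = e^(-t)(cos(3t)·(-2,-3) + sin(3t)·(1,2)), X_2 = e^(-t)(sin(3t)·(-2,-3) - cos(3t)·(1,2)).
General solution: c_1X_1 + c_2X_2.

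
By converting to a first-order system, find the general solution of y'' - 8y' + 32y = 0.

y(t) = c_1e^(4t)cos(4t) + c_2e^(4t)sin(4t)

Let x_1 = y, x_2 = y'. Then x_1' = x_2 and x_2' = -32x_1 + 8x_2.
A = [[0,1],[-32,8]]; det(A-λI) = λ^2 - 8λ + 32.
Eigenvalues λ = 4 ± 4i.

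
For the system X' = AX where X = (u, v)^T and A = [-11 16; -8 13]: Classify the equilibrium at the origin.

saddle

A = [[-11,16],[-8,13]]; det(A-λI) = λ^2 - 2λ - 15.
λ = 5, -3: opposite signs.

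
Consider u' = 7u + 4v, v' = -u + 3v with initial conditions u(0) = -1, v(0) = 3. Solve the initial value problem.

Coefficient matrix A = [[7, 4], [-1, 3]].
Characteristic polynomial det(A - λI) = λ^2 - 10λ + 25 = 0.
Single eigenvalue λ = 5 with algebraic multiplicity 2.
Eigenvector v = (2,-1); generalized eigenvector w with (A-λI)w=v is (-3,2).
General solution: e^(5t)[K_1·v + K_2·(t·v + w)].
Applying u(0)=-1, v(0)=3 gives K_1=7, K_2=5.

u(t) = 10te^(5t) - e^(5t), v(t) = -5te^(5t) + 3e^(5t)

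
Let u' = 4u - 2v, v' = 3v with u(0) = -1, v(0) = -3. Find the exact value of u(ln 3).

A = [[4,-2],[0,3]]; eigenvalues λ = 4, 3.
Eigenvectors: (1,0) for λ=4, (-2,-1) for λ=3.
From the initial condition, c_1 = 5, c_2 = 3.
u(ln 3) = (5)(3^4)(1) + (3)(3^3)(-2) = 243.

243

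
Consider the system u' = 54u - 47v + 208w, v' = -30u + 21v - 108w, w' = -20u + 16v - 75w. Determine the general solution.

Coefficient matrix A = [[54, -47, 208], [-30, 21, -108], [-20, 16, -75]].
det(A - λI) = 0 gives eigenvalues λ = -3, -1, 4.
For λ=-3: eigenvector (-2,2,1).
For λ=-1: eigenvector (5,-3,-2).
For λ=4: eigenvector (11,-6,-4).
General solution: c_1e^(-3t)(-2,2,1) + c_2e^(-t)(5,-3,-2) + c_3e^(4t)(11,-6,-4).

u(t) = -2c_1e^(-3t) + 5c_2e^(-t) + 11c_3e^(4t), v(t) = 2c_1e^(-3t) - 3c_2e^(-t) - 6c_3e^(4t), w(t) = c_1e^(-3t) - 2c_2e^(-t) - 4c_3e^(4t)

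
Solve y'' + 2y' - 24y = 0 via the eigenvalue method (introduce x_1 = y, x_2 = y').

Let x_1 = y, x_2 = y'. Then x_1' = x_2 and x_2' = 24x_1 - 2x_2.
A = [[0,1],[24,-2]]; det(A-λI) = λ^2 + 2λ - 24.
Eigenvalues λ = 4, -6 with eigenvectors (1,4), (1,-6).

y(t) = C_1e^(4t) + C_2e^(-6t)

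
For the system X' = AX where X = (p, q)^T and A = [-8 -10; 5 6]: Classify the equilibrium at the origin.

A = [[-8,-10],[5,6]]; det(A-λI) = λ^2 + 2λ + 2.
λ = -1 ± i: negative real part.

stable spiral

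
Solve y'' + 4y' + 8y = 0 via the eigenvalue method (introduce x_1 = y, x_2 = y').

y(t) = K_1e^(-2t)cos(2t) + K_2e^(-2t)sin(2t)

Let x_1 = y, x_2 = y'. Then x_1' = x_2 and x_2' = -8x_1 - 4x_2.
A = [[0,1],[-8,-4]]; det(A-λI) = λ^2 + 4λ + 8.
Eigenvalues λ = -2 ± 2i.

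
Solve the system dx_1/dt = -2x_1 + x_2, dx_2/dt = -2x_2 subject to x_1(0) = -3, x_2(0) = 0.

x_1(t) = -3e^(-2t), x_2(t) = 0

Coefficient matrix A = [[-2, 1], [0, -2]].
Characteristic polynomial det(A - λI) = λ^2 + 4λ + 4 = 0.
Single eigenvalue λ = -2 with algebraic multiplicity 2.
Eigenvector v = (1,0); generalized eigenvector w with (A-λI)w=v is (-3,1).
General solution: e^(-2t)[c_1·v + c_2·(t·v + w)].
Applying x_1(0)=-3, x_2(0)=0 gives c_1=-3, c_2=0.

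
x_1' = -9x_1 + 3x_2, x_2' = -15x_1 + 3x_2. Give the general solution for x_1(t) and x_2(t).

Coefficient matrix A = [[-9, 3], [-15, 3]].
Characteristic polynomial det(A - λI) = λ^2 + 6λ + 18 = 0.
Eigenvalues λ = -3 ± 3i (complex conjugate pair).
For λ=-3+3i: an eigenvector is (0,1) - i(1,2) = (0 - i, 1 - 2i).
A real fundamental pair from Re and Im of e^((-3+3i)t)v: X_1 = e^(-3t)(cos(3t)·(0,1) + sin(3t)·(1,2)), X_2 = e^(-3t)(sin(3t)·(0,1) - cos(3t)·(1,2)).
General solution: C_1X_1 + C_2X_2.

x_1(t) = C_1e^(-3t)sin(3t) - C_2e^(-3t)cos(3t), x_2(t) = 2C_1e^(-3t)sin(3t) + C_1e^(-3t)cos(3t) + C_2e^(-3t)sin(3t) - 2C_2e^(-3t)cos(3t)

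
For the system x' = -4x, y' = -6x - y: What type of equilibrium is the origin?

A = [[-4,0],[-6,-1]]; det(A-λI) = λ^2 + 5λ + 4.
λ = -1, -4: both negative.

stable node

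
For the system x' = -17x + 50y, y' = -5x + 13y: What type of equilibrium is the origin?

stable spiral

A = [[-17,50],[-5,13]]; det(A-λI) = λ^2 + 4λ + 29.
λ = -2 ± 5i: negative real part.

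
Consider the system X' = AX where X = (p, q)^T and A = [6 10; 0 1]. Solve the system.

p(t) = -2C_1e^(t) - C_2e^(6t), q(t) = C_1e^(t)

Coefficient matrix A = [[6, 10], [0, 1]].
Characteristic polynomial det(A - λI) = λ^2 - 7λ + 6 = 0.
Eigenvalues λ = 1, 6.
For λ=1: (A-λI) row 1 is [5, 10], so an eigenvector is (-2, 1).
For λ=6: (A-λI) row 1 is [0, 10], so an eigenvector is (-1, 0).
General solution: C_1e^(t)(-2,1) + C_2e^(6t)(-1,0).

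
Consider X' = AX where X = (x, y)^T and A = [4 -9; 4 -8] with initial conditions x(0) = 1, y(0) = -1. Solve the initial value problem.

x(t) = 15te^(-2t) + e^(-2t), y(t) = 10te^(-2t) - e^(-2t)

Coefficient matrix A = [[4, -9], [4, -8]].
Characteristic polynomial det(A - λI) = λ^2 + 4λ + 4 = 0.
Single eigenvalue λ = -2 with algebraic multiplicity 2.
Eigenvector v = (3,2); generalized eigenvector w with (A-λI)w=v is (2,1).
General solution: e^(-2t)[K_1·v + K_2·(t·v + w)].
Applying x(0)=1, y(0)=-1 gives K_1=-3, K_2=5.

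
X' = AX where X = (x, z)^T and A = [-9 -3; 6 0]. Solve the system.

x(t) = c_1e^(-3t) - c_2e^(-6t), z(t) = -2c_1e^(-3t) + c_2e^(-6t)

Coefficient matrix A = [[-9, -3], [6, 0]].
Characteristic polynomial det(A - λI) = λ^2 + 9λ + 18 = 0.
Eigenvalues λ = -3, -6.
For λ=-3: (A-λI) row 1 is [-6, -3], so an eigenvector is (1, -2).
For λ=-6: (A-λI) row 1 is [-3, -3], so an eigenvector is (-1, 1).
General solution: c_1e^(-3t)(1,-2) + c_2e^(-6t)(-1,1).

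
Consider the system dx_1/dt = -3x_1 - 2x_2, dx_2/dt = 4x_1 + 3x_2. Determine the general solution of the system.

x_1(t) = -C_1e^(t) - C_2e^(-t), x_2(t) = 2C_1e^(t) + C_2e^(-t)

Coefficient matrix A = [[-3, -2], [4, 3]].
Characteristic polynomial det(A - λI) = λ^2 - 1 = 0.
Eigenvalues λ = 1, -1.
For λ=1: (A-λI) row 1 is [-4, -2], so an eigenvector is (-1, 2).
For λ=-1: (A-λI) row 1 is [-2, -2], so an eigenvector is (-1, 1).
General solution: C_1e^(t)(-1,2) + C_2e^(-t)(-1,1).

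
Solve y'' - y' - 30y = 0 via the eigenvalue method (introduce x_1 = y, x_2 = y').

y(t) = C_1e^(-5t) + C_2e^(6t)

Let x_1 = y, x_2 = y'. Then x_1' = x_2 and x_2' = 30x_1 + x_2.
A = [[0,1],[30,1]]; det(A-λI) = λ^2 - λ - 30.
Eigenvalues λ = -5, 6 with eigenvectors (1,-5), (1,6).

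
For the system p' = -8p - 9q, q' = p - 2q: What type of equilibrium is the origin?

A = [[-8,-9],[1,-2]]; det(A-λI) = λ^2 + 10λ + 25.
repeated λ = -5 with a single eigenvector.

stable improper node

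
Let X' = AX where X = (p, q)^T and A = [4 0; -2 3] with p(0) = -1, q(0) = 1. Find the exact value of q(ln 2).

A = [[4,0],[-2,3]]; eigenvalues λ = 3, 4.
Eigenvectors: (0,-1) for λ=3, (-1,2) for λ=4.
From the initial condition, c_1 = 1, c_2 = 1.
q(ln 2) = (1)(2^3)(-1) + (1)(2^4)(2) = 24.

24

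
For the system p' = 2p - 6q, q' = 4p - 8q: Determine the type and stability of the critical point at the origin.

A = [[2,-6],[4,-8]]; det(A-λI) = λ^2 + 6λ + 8.
λ = -4, -2: both negative.

stable node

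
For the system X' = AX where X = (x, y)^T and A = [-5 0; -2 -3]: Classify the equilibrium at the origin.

stable node

A = [[-5,0],[-2,-3]]; det(A-λI) = λ^2 + 8λ + 15.
λ = -3, -5: both negative.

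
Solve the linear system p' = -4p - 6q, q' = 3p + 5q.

Coefficient matrix A = [[-4, -6], [3, 5]].
Characteristic polynomial det(A - λI) = λ^2 - λ - 2 = 0.
Eigenvalues λ = -1, 2.
For λ=-1: (A-λI) row 1 is [-3, -6], so an eigenvector is (2, -1).
For λ=2: (A-λI) row 1 is [-6, -6], so an eigenvector is (-1, 1).
General solution: K_1e^(-t)(2,-1) + K_2e^(2t)(-1,1).

p(t) = 2K_1e^(-t) - K_2e^(2t), q(t) = -K_1e^(-t) + K_2e^(2t)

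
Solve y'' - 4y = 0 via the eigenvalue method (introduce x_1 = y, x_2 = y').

Let x_1 = y, x_2 = y'. Then x_1' = x_2 and x_2' = 4x_1.
A = [[0,1],[4,0]]; det(A-λI) = λ^2 - 4.
Eigenvalues λ = 2, -2 with eigenvectors (1,2), (1,-2).

y(t) = C_1e^(2t) + C_2e^(-2t)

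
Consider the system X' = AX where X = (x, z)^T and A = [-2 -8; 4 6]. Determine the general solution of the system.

x(t) = -K_1e^(2t)sin(4t) + K_1e^(2t)cos(4t) + K_2e^(2t)sin(4t) + K_2e^(2t)cos(4t), z(t) = K_1e^(2t)sin(4t) - K_2e^(2t)cos(4t)

Coefficient matrix A = [[-2, -8], [4, 6]].
Characteristic polynomial det(A - λI) = λ^2 - 4λ + 20 = 0.
Eigenvalues λ = 2 ± 4i (complex conjugate pair).
For λ=2+4i: an eigenvector is (1,0) - i(-1,1) = (1 + i, 0 - i).
A real fundamental pair from Re and Im of e^((2+4i)t)v: X_1 = e^(2t)(cos(4t)·(1,0) + sin(4t)·(-1,1)), X_2 = e^(2t)(sin(4t)·(1,0) - cos(4t)·(-1,1)).
General solution: K_1X_1 + K_2X_2.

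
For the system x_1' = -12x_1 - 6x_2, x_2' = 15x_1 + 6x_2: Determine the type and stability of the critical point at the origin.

A = [[-12,-6],[15,6]]; det(A-λI) = λ^2 + 6λ + 18.
λ = -3 ± 3i: negative real part.

stable spiral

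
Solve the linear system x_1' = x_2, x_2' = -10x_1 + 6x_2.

x_1(t) = -c_1e^(3t)sin(t) + c_2e^(3t)cos(t), x_2(t) = -3c_1e^(3t)sin(t) - c_1e^(3t)cos(t) - c_2e^(3t)sin(t) + 3c_2e^(3t)cos(t)

Coefficient matrix A = [[0, 1], [-10, 6]].
Characteristic polynomial det(A - λI) = λ^2 - 6λ + 10 = 0.
Eigenvalues λ = 3 ± i (complex conjugate pair).
For λ=3+i: an eigenvector is (0,-1) - i(-1,-3) = (0 + i, -1 + 3i).
A real fundamental pair from Re and Im of e^((3+i)t)v: X_1 = e^(3t)(cos(t)·(0,-1) + sin(t)·(-1,-3)), X_2 = e^(3t)(sin(t)·(0,-1) - cos(t)·(-1,-3)).
General solution: c_1X_1 + c_2X_2.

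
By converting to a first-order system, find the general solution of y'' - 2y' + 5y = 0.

Let x_1 = y, x_2 = y'. Then x_1' = x_2 and x_2' = -5x_1 + 2x_2.
A = [[0,1],[-5,2]]; det(A-λI) = λ^2 - 2λ + 5.
Eigenvalues λ = 1 ± 2i.

y(t) = c_1e^(t)cos(2t) + c_2e^(t)sin(2t)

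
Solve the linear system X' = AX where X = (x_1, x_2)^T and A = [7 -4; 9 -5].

x_1(t) = 2C_1e^(t) + 2C_2te^(t) + C_2e^(t), x_2(t) = 3C_1e^(t) + 3C_2te^(t) + C_2e^(t)

Coefficient matrix A = [[7, -4], [9, -5]].
Characteristic polynomial det(A - λI) = λ^2 - 2λ + 1 = 0.
Single eigenvalue λ = 1 with algebraic multiplicity 2.
Eigenvector v = (2,3); generalized eigenvector w with (A-λI)w=v is (1,1).
General solution: e^(t)[C_1·v + C_2·(t·v + w)].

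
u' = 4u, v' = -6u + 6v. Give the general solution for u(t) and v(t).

Coefficient matrix A = [[4, 0], [-6, 6]].
Characteristic polynomial det(A - λI) = λ^2 - 10λ + 24 = 0.
Eigenvalues λ = 4, 6.
For λ=4: (A-λI) row 2 is [-6, 2], so an eigenvector is (-1, -3).
For λ=6: (A-λI) row 1 is [-2, 0], so an eigenvector is (0, 1).
General solution: C_1e^(4t)(-1,-3) + C_2e^(6t)(0,1).

u(t) = -C_1e^(4t), v(t) = -3C_1e^(4t) + C_2e^(6t)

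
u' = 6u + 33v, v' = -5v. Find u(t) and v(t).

u(t) = -K_1e^(6t) - 3K_2e^(-5t), v(t) = K_2e^(-5t)

Coefficient matrix A = [[6, 33], [0, -5]].
Characteristic polynomial det(A - λI) = λ^2 - λ - 30 = 0.
Eigenvalues λ = 6, -5.
For λ=6: (A-λI) row 1 is [0, 33], so an eigenvector is (-1, 0).
For λ=-5: (A-λI) row 1 is [11, 33], so an eigenvector is (-3, 1).
General solution: K_1e^(6t)(-1,0) + K_2e^(-5t)(-3,1).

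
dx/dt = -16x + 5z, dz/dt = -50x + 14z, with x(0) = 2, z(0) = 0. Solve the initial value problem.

Coefficient matrix A = [[-16, 5], [-50, 14]].
Characteristic polynomial det(A - λI) = λ^2 + 2λ + 26 = 0.
Eigenvalues λ = -1 ± 5i (complex conjugate pair).
For λ=-1+5i: an eigenvector is (-1,-3) - i(0,1) = (-1, -3 - i).
A real fundamental pair from Re and Im of e^((-1+5i)t)v: X_1 = e^(-t)(cos(5t)·(-1,-3) + sin(5t)·(0,1)), X_2 = e^(-t)(sin(5t)·(-1,-3) - cos(5t)·(0,1)).
General solution: C_1X_1 + C_2X_2.
Applying x(0)=2, z(0)=0 gives C_1=-2, C_2=6.

x(t) = -6e^(-t)sin(5t) + 2e^(-t)cos(5t), z(t) = -20e^(-t)sin(5t)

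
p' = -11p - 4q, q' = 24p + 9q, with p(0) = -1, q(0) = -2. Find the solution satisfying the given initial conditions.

Coefficient matrix A = [[-11, -4], [24, 9]].
Characteristic polynomial det(A - λI) = λ^2 + 2λ - 3 = 0.
Eigenvalues λ = -3, 1.
For λ=-3: (A-λI) row 1 is [-8, -4], so an eigenvector is (-1, 2).
For λ=1: (A-λI) row 1 is [-12, -4], so an eigenvector is (-1, 3).
General solution: K_1e^(-3t)(-1,2) + K_2e^(t)(-1,3).
Applying p(0)=-1, q(0)=-2 gives K_1=5, K_2=-4.

p(t) = 4e^(t) - 5e^(-3t), q(t) = -12e^(t) + 10e^(-3t)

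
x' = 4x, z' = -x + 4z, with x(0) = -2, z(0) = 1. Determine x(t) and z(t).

Coefficient matrix A = [[4, 0], [-1, 4]].
Characteristic polynomial det(A - λI) = λ^2 - 8λ + 16 = 0.
Single eigenvalue λ = 4 with algebraic multiplicity 2.
Eigenvector v = (0,-1); generalized eigenvector w with (A-λI)w=v is (1,0).
General solution: e^(4t)[C_1·v + C_2·(t·v + w)].
Applying x(0)=-2, z(0)=1 gives C_1=-1, C_2=-2.

x(t) = -2e^(4t), z(t) = 2te^(4t) + e^(4t)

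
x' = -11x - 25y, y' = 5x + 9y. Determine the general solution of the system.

Coefficient matrix A = [[-11, -25], [5, 9]].
Characteristic polynomial det(A - λI) = λ^2 + 2λ + 26 = 0.
Eigenvalues λ = -1 ± 5i (complex conjugate pair).
For λ=-1+5i: an eigenvector is (-1,0) - i(2,-1) = (-1 - 2i, 0 + i).
A real fundamental pair from Re and Im of e^((-1+5i)t)v: X_1 = e^(-t)(cos(5t)·(-1,0) + sin(5t)·(2,-1)), X_2 = e^(-t)(sin(5t)·(-1,0) - cos(5t)·(2,-1)).
General solution: c_1X_1 + c_2X_2.

x(t) = 2c_1e^(-t)sin(5t) - c_1e^(-t)cos(5t) - c_2e^(-t)sin(5t) - 2c_2e^(-t)cos(5t), y(t) = -c_1e^(-t)sin(5t) + c_2e^(-t)cos(5t)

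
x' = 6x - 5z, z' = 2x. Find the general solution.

Coefficient matrix A = [[6, -5], [2, 0]].
Characteristic polynomial det(A - λI) = λ^2 - 6λ + 10 = 0.
Eigenvalues λ = 3 ± i (complex conjugate pair).
For λ=3+i: an eigenvector is (2,1) - i(1,1) = (2 - i, 1 - i).
A real fundamental pair from Re and Im of e^((3+i)t)v: X_1 = e^(3t)(cos(t)·(2,1) + sin(t)·(1,1)), X_2 = e^(3t)(sin(t)·(2,1) - cos(t)·(1,1)).
General solution: C_1X_1 + C_2X_2.

x(t) = C_1e^(3t)sin(t) + 2C_1e^(3t)cos(t) + 2C_2e^(3t)sin(t) - C_2e^(3t)cos(t), z(t) = C_1e^(3t)sin(t) + C_1e^(3t)cos(t) + C_2e^(3t)sin(t) - C_2e^(3t)cos(t)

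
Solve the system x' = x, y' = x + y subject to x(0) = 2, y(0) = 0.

Coefficient matrix A = [[1, 0], [1, 1]].
Characteristic polynomial det(A - λI) = λ^2 - 2λ + 1 = 0.
Single eigenvalue λ = 1 with algebraic multiplicity 2.
Eigenvector v = (0,-1); generalized eigenvector w with (A-λI)w=v is (-1,-3).
General solution: e^(t)[C_1·v + C_2·(t·v + w)].
Applying x(0)=2, y(0)=0 gives C_1=6, C_2=-2.

x(t) = 2e^(t), y(t) = 2te^(t)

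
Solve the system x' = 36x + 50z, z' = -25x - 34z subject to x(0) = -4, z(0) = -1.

x(t) = -38e^(t)sin(5t) - 4e^(t)cos(5t), z(t) = 27e^(t)sin(5t) - e^(t)cos(5t)

Coefficient matrix A = [[36, 50], [-25, -34]].
Characteristic polynomial det(A - λI) = λ^2 - 2λ + 26 = 0.
Eigenvalues λ = 1 ± 5i (complex conjugate pair).
For λ=1+5i: an eigenvector is (3,-2) - i(1,-1) = (3 - i, -2 + i).
A real fundamental pair from Re and Im of e^((1+5i)t)v: X_1 = e^(t)(cos(5t)·(3,-2) + sin(5t)·(1,-1)), X_2 = e^(t)(sin(5t)·(3,-2) - cos(5t)·(1,-1)).
General solution: C_1X_1 + C_2X_2.
Applying x(0)=-4, z(0)=-1 gives C_1=-5, C_2=-11.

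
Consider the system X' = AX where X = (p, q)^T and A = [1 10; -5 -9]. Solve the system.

Coefficient matrix A = [[1, 10], [-5, -9]].
Characteristic polynomial det(A - λI) = λ^2 + 8λ + 41 = 0.
Eigenvalues λ = -4 ± 5i (complex conjugate pair).
For λ=-4+5i: an eigenvector is (-1,1) - i(1,0) = (-1 - i, 1).
A real fundamental pair from Re and Im of e^((-4+5i)t)v: X_1 = e^(-4t)(cos(5t)·(-1,1) + sin(5t)·(1,0)), X_2 = e^(-4t)(sin(5t)·(-1,1) - cos(5t)·(1,0)).
General solution: C_1X_1 + C_2X_2.

p(t) = C_1e^(-4t)sin(5t) - C_1e^(-4t)cos(5t) - C_2e^(-4t)sin(5t) - C_2e^(-4t)cos(5t), q(t) = C_1e^(-4t)cos(5t) + C_2e^(-4t)sin(5t)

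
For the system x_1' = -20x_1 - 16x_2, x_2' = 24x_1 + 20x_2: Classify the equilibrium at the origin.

saddle

A = [[-20,-16],[24,20]]; det(A-λI) = λ^2 - 16.
λ = 4, -4: opposite signs.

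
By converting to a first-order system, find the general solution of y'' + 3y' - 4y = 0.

y(t) = K_1e^(t) + K_2e^(-4t)

Let x_1 = y, x_2 = y'. Then x_1' = x_2 and x_2' = 4x_1 - 3x_2.
A = [[0,1],[4,-3]]; det(A-λI) = λ^2 + 3λ - 4.
Eigenvalues λ = 1, -4 with eigenvectors (1,1), (1,-4).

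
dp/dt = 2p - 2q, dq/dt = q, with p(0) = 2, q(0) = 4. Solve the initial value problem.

Coefficient matrix A = [[2, -2], [0, 1]].
Characteristic polynomial det(A - λI) = λ^2 - 3λ + 2 = 0.
Eigenvalues λ = 2, 1.
For λ=2: (A-λI) row 1 is [0, -2], so an eigenvector is (-1, 0).
For λ=1: (A-λI) row 1 is [1, -2], so an eigenvector is (-2, -1).
General solution: K_1e^(2t)(-1,0) + K_2e^(t)(-2,-1).
Applying p(0)=2, q(0)=4 gives K_1=6, K_2=-4.

p(t) = -6e^(2t) + 8e^(t), q(t) = 4e^(t)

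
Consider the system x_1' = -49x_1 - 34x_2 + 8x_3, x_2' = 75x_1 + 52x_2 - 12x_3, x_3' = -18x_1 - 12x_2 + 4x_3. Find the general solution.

x_1(t) = C_1e^(t) - 2C_2e^(2t) + 4C_3e^(4t), x_2(t) = -C_1e^(t) + 3C_2e^(2t) - 6C_3e^(4t), x_3(t) = 2C_1e^(t) + C_3e^(4t)

Coefficient matrix A = [[-49, -34, 8], [75, 52, -12], [-18, -12, 4]].
det(A - λI) = 0 gives eigenvalues λ = 1, 2, 4.
For λ=1: eigenvector (1,-1,2).
For λ=2: eigenvector (-2,3,0).
For λ=4: eigenvector (4,-6,1).
General solution: C_1e^(t)(1,-1,2) + C_2e^(2t)(-2,3,0) + C_3e^(4t)(4,-6,1).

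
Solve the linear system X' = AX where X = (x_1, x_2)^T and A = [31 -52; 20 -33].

x_1(t) = 3K_1e^(-t)sin(4t) + 2K_1e^(-t)cos(4t) + 2K_2e^(-t)sin(4t) - 3K_2e^(-t)cos(4t), x_2(t) = 2K_1e^(-t)sin(4t) + K_1e^(-t)cos(4t) + K_2e^(-t)sin(4t) - 2K_2e^(-t)cos(4t)

Coefficient matrix A = [[31, -52], [20, -33]].
Characteristic polynomial det(A - λI) = λ^2 + 2λ + 17 = 0.
Eigenvalues λ = -1 ± 4i (complex conjugate pair).
For λ=-1+4i: an eigenvector is (2,1) - i(3,2) = (2 - 3i, 1 - 2i).
A real fundamental pair from Re and Im of e^((-1+4i)t)v: X_1 = e^(-t)(cos(4t)·(2,1) + sin(4t)·(3,2)), X_2 = e^(-t)(sin(4t)·(2,1) - cos(4t)·(3,2)).
General solution: K_1X_1 + K_2X_2.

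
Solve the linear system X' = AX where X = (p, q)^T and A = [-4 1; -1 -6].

p(t) = -c_1e^(-5t) - c_2te^(-5t) - c_2e^(-5t), q(t) = c_1e^(-5t) + c_2te^(-5t)

Coefficient matrix A = [[-4, 1], [-1, -6]].
Characteristic polynomial det(A - λI) = λ^2 + 10λ + 25 = 0.
Single eigenvalue λ = -5 with algebraic multiplicity 2.
Eigenvector v = (-1,1); generalized eigenvector w with (A-λI)w=v is (-1,0).
General solution: e^(-5t)[c_1·v + c_2·(t·v + w)].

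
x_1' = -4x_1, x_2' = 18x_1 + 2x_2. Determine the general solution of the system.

x_1(t) = -c_1e^(-4t), x_2(t) = 3c_1e^(-4t) - c_2e^(2t)

Coefficient matrix A = [[-4, 0], [18, 2]].
Characteristic polynomial det(A - λI) = λ^2 + 2λ - 8 = 0.
Eigenvalues λ = -4, 2.
For λ=-4: (A-λI) row 2 is [18, 6], so an eigenvector is (-1, 3).
For λ=2: (A-λI) row 1 is [-6, 0], so an eigenvector is (0, -1).
General solution: c_1e^(-4t)(-1,3) + c_2e^(2t)(0,-1).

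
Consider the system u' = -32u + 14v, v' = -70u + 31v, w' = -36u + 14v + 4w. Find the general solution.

u(t) = c_1e^(-4t) + 2c_2e^(3t), v(t) = 2c_1e^(-4t) + 5c_2e^(3t), w(t) = c_1e^(-4t) + 2c_2e^(3t) + c_3e^(4t)

Coefficient matrix A = [[-32, 14, 0], [-70, 31, 0], [-36, 14, 4]].
det(A - λI) = 0 gives eigenvalues λ = -4, 3, 4.
For λ=-4: eigenvector (1,2,1).
For λ=3: eigenvector (2,5,2).
For λ=4: eigenvector (0,0,1).
General solution: c_1e^(-4t)(1,2,1) + c_2e^(3t)(2,5,2) + c_3e^(4t)(0,0,1).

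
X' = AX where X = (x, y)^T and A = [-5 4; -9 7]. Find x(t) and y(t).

Coefficient matrix A = [[-5, 4], [-9, 7]].
Characteristic polynomial det(A - λI) = λ^2 - 2λ + 1 = 0.
Single eigenvalue λ = 1 with algebraic multiplicity 2.
Eigenvector v = (-2,-3); generalized eigenvector w with (A-λI)w=v is (-1,-2).
General solution: e^(t)[C_1·v + C_2·(t·v + w)].

x(t) = -2C_1e^(t) - 2C_2te^(t) - C_2e^(t), y(t) = -3C_1e^(t) - 3C_2te^(t) - 2C_2e^(t)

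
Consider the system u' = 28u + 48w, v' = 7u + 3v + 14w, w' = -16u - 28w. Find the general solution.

Coefficient matrix A = [[28, 0, 48], [7, 3, 14], [-16, 0, -28]].
det(A - λI) = 0 gives eigenvalues λ = 4, 3, -4.
For λ=4: eigenvector (-2,0,1).
For λ=3: eigenvector (0,1,0).
For λ=-4: eigenvector (-3,-1,2).
General solution: K_1e^(4t)(-2,0,1) + K_2e^(3t)(0,1,0) + K_3e^(-4t)(-3,-1,2).

u(t) = -2K_1e^(4t) - 3K_3e^(-4t), v(t) = K_2e^(3t) - K_3e^(-4t), w(t) = K_1e^(4t) + 2K_3e^(-4t)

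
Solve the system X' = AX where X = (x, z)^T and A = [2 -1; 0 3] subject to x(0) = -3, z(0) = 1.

x(t) = -e^(3t) - 2e^(2t), z(t) = e^(3t)

Coefficient matrix A = [[2, -1], [0, 3]].
Characteristic polynomial det(A - λI) = λ^2 - 5λ + 6 = 0.
Eigenvalues λ = 3, 2.
For λ=3: (A-λI) row 1 is [-1, -1], so an eigenvector is (-1, 1).
For λ=2: (A-λI) row 1 is [0, -1], so an eigenvector is (1, 0).
General solution: c_1e^(3t)(-1,1) + c_2e^(2t)(1,0).
Applying x(0)=-3, z(0)=1 gives c_1=1, c_2=-2.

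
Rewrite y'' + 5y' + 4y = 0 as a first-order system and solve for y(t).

Let x_1 = y, x_2 = y'. Then x_1' = x_2 and x_2' = -4x_1 - 5x_2.
A = [[0,1],[-4,-5]]; det(A-λI) = λ^2 + 5λ + 4.
Eigenvalues λ = -1, -4 with eigenvectors (1,-1), (1,-4).

y(t) = C_1e^(-t) + C_2e^(-4t)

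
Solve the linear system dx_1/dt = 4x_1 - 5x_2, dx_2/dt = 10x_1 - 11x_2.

Coefficient matrix A = [[4, -5], [10, -11]].
Characteristic polynomial det(A - λI) = λ^2 + 7λ + 6 = 0.
Eigenvalues λ = -6, -1.
For λ=-6: (A-λI) row 1 is [10, -5], so an eigenvector is (-1, -2).
For λ=-1: (A-λI) row 1 is [5, -5], so an eigenvector is (-1, -1).
General solution: K_1e^(-6t)(-1,-2) + K_2e^(-t)(-1,-1).

x_1(t) = -K_1e^(-6t) - K_2e^(-t), x_2(t) = -2K_1e^(-6t) - K_2e^(-t)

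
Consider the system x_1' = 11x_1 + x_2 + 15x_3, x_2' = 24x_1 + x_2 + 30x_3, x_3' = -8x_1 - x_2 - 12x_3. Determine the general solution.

x_1(t) = -c_1e^(-2t) + c_2e^(-t) + 3c_3e^(3t), x_2(t) = -2c_1e^(-2t) + 3c_2e^(-t) + 6c_3e^(3t), x_3(t) = c_1e^(-2t) - c_2e^(-t) - 2c_3e^(3t)

Coefficient matrix A = [[11, 1, 15], [24, 1, 30], [-8, -1, -12]].
det(A - λI) = 0 gives eigenvalues λ = -2, -1, 3.
For λ=-2: eigenvector (-1,-2,1).
For λ=-1: eigenvector (1,3,-1).
For λ=3: eigenvector (3,6,-2).
General solution: c_1e^(-2t)(-1,-2,1) + c_2e^(-t)(1,3,-1) + c_3e^(3t)(3,6,-2).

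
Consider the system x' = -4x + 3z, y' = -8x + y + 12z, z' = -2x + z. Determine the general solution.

Coefficient matrix A = [[-4, 0, 3], [-8, 1, 12], [-2, 0, 1]].
det(A - λI) = 0 gives eigenvalues λ = -1, 1, -2.
For λ=-1: eigenvector (1,-2,1).
For λ=1: eigenvector (0,1,0).
For λ=-2: eigenvector (3,0,2).
General solution: C_1e^(-t)(1,-2,1) + C_2e^(t)(0,1,0) + C_3e^(-2t)(3,0,2).

x(t) = C_1e^(-t) + 3C_3e^(-2t), y(t) = -2C_1e^(-t) + C_2e^(t), z(t) = C_1e^(-t) + 2C_3e^(-2t)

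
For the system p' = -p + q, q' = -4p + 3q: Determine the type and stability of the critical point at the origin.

A = [[-1,1],[-4,3]]; det(A-λI) = λ^2 - 2λ + 1.
repeated λ = 1 with a single eigenvector.

unstable improper node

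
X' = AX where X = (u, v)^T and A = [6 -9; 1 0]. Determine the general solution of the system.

u(t) = 3c_1e^(3t) + 3c_2te^(3t) - 2c_2e^(3t), v(t) = c_1e^(3t) + c_2te^(3t) - c_2e^(3t)

Coefficient matrix A = [[6, -9], [1, 0]].
Characteristic polynomial det(A - λI) = λ^2 - 6λ + 9 = 0.
Single eigenvalue λ = 3 with algebraic multiplicity 2.
Eigenvector v = (3,1); generalized eigenvector w with (A-λI)w=v is (-2,-1).
General solution: e^(3t)[c_1·v + c_2·(t·v + w)].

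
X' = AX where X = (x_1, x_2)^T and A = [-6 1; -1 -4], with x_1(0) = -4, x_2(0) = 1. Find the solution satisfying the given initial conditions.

Coefficient matrix A = [[-6, 1], [-1, -4]].
Characteristic polynomial det(A - λI) = λ^2 + 10λ + 25 = 0.
Single eigenvalue λ = -5 with algebraic multiplicity 2.
Eigenvector v = (-1,-1); generalized eigenvector w with (A-λI)w=v is (-1,-2).
General solution: e^(-5t)[C_1·v + C_2·(t·v + w)].
Applying x_1(0)=-4, x_2(0)=1 gives C_1=9, C_2=-5.

x_1(t) = 5te^(-5t) - 4e^(-5t), x_2(t) = 5te^(-5t) + e^(-5t)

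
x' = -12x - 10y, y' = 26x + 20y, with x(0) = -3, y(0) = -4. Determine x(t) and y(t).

Coefficient matrix A = [[-12, -10], [26, 20]].
Characteristic polynomial det(A - λI) = λ^2 - 8λ + 20 = 0.
Eigenvalues λ = 4 ± 2i (complex conjugate pair).
For λ=4+2i: an eigenvector is (-1,2) - i(-2,3) = (-1 + 2i, 2 - 3i).
A real fundamental pair from Re and Im of e^((4+2i)t)v: X_1 = e^(4t)(cos(2t)·(-1,2) + sin(2t)·(-2,3)), X_2 = e^(4t)(sin(2t)·(-1,2) - cos(2t)·(-2,3)).
General solution: K_1X_1 + K_2X_2.
Applying x(0)=-3, y(0)=-4 gives K_1=-17, K_2=-10.

x(t) = 44e^(4t)sin(2t) - 3e^(4t)cos(2t), y(t) = -71e^(4t)sin(2t) - 4e^(4t)cos(2t)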